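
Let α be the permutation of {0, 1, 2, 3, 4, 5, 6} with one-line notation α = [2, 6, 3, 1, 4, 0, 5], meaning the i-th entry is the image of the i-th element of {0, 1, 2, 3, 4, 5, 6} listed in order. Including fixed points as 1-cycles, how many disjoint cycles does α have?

The cycle decomposition is (0, 2, 3, 1, 6, 5)(4), which has 2 cycles (counting 1-cycles).

2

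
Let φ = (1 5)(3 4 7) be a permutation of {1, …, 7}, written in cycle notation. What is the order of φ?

The cycle type of φ is (3, 2, 1, 1).
The order is lcm(3, 2) = 6.

6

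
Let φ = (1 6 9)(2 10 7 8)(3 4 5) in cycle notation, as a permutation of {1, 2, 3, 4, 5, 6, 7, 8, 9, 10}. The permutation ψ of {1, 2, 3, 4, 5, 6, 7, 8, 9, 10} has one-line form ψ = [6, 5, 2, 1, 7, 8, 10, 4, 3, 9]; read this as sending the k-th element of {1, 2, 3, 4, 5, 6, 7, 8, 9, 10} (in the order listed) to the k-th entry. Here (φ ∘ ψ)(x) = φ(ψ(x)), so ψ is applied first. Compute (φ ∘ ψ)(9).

(φ ∘ ψ)(9) = φ(ψ(9)). ψ(9) = 3, then φ(3) = 4. So (φ ∘ ψ)(9) = 4.

4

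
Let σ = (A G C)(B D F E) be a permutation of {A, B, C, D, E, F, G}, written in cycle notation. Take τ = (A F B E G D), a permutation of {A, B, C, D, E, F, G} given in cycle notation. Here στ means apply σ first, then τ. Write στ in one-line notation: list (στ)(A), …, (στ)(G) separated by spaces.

(στ)(x) = τ(σ(x)). Computing each image: τ(σ(A)) = τ(G) = D, τ(σ(B)) = τ(D) = A, τ(σ(C)) = τ(A) = F, τ(σ(D)) = τ(F) = B, τ(σ(E)) = τ(B) = E, τ(σ(F)) = τ(E) = G, τ(σ(G)) = τ(C) = C.
Hence στ = [D A F B E G C].

D A F B E G C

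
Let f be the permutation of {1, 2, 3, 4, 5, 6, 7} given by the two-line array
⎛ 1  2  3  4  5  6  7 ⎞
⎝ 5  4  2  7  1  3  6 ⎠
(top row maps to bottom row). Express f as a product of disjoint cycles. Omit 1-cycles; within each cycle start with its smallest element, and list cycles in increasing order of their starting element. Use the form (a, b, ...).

(1, 5)(2, 4, 7, 6, 3)

Iterating f from 1 gives 1 → 5 → 1; that is the 2-cycle (1, 5).
Continuing from each remaining unvisited element yields (1, 5)(2, 4, 7, 6, 3).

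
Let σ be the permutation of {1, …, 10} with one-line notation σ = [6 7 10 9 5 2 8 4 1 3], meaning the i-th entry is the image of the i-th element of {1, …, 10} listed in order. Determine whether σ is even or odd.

odd

In disjoint-cycle form the cycle lengths are 7, 2, 1.
A cycle is odd iff its length is even; σ has 1 even-length cycle, so sgn(σ) = (−1)^1 and σ is odd.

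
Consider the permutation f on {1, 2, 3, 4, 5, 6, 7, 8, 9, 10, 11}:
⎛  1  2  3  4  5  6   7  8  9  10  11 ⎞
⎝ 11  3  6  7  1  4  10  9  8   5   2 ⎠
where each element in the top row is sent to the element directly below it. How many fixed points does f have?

No element satisfies f(x) = x, so there are 0 fixed points.

0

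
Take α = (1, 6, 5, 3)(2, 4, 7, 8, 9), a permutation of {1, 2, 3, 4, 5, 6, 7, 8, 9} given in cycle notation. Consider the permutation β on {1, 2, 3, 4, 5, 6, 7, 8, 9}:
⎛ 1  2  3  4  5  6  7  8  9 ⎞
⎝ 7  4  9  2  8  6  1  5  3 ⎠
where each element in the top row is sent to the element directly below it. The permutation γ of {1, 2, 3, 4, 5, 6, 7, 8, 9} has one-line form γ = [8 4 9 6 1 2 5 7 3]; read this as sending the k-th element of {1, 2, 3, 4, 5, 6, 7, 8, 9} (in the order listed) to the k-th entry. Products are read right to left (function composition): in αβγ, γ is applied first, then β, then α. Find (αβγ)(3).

Apply the permutations in order: γ(3) = 9, then β(9) = 3, then α(3) = 1. So (αβγ)(3) = 1.

1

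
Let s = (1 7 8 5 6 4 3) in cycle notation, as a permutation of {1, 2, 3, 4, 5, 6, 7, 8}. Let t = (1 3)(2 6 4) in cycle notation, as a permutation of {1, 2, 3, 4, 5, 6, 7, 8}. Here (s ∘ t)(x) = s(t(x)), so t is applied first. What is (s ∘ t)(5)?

6

(s ∘ t)(5) = s(t(5)). t(5) = 5, then s(5) = 6. So (s ∘ t)(5) = 6.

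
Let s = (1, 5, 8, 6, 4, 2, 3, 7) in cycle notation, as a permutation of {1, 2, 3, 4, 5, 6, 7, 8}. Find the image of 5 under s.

8

Within (1, 5, 8, 6, 4, 2, 3, 7), 5 ↦ 8.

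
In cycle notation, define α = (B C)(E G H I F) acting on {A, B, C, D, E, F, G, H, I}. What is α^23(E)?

I

E lies in the 5-cycle (E G H I F).
Powers repeat with period 5 on this cycle, and 23 mod 5 = 3, so α^23(E) = α^3(E).
Stepping 3 places around the cycle: E → G → H → I.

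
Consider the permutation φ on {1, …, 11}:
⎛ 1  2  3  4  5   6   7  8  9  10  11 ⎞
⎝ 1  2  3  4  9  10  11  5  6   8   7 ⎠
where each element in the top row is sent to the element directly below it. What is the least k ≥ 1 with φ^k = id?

10

The disjoint-cycle form of φ has cycle lengths 5, 2, 1, 1, 1, 1.
The order is lcm(5, 2) = 10.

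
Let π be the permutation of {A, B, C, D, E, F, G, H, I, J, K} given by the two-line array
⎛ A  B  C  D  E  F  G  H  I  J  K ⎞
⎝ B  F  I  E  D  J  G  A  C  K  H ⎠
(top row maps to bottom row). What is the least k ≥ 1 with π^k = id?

Writing π as disjoint cycles, the cycle lengths are 6, 2, 2, 1.
Since disjoint cycles commute, ord(π) = lcm(6, 2, 2) = 6.

6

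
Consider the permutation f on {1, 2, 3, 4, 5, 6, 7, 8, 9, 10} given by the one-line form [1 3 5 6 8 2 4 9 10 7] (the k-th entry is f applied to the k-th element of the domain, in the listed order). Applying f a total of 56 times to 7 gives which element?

Tracing 7 → 4 → … returns to 7 after 9 steps, so 7 lies in a 9-cycle (2, 3, 5, 8, 9, 10, 7, 4, 6).
On a 9-cycle, f^9 is the identity, so f^56 = f^2 there (56 ≡ 2 mod 9).
Stepping 2 places around the cycle: 7 → 4 → 6.

6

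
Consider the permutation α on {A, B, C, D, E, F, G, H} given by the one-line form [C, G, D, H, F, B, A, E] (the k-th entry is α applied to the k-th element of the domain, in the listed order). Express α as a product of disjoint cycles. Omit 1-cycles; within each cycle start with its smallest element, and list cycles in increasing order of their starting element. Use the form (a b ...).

(A C D H E F B G)

Iterating α from A gives A → C → D → H → E → F → B → G → A; that is the 8-cycle (A C D H E F B G).
Repeating from the next unused element and collecting all non-trivial cycles gives (A C D H E F B G).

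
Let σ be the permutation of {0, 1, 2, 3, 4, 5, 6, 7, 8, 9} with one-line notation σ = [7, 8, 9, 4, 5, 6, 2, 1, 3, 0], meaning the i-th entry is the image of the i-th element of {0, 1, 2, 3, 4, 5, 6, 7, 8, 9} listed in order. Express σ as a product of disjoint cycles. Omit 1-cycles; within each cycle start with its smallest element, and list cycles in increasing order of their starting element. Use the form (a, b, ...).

(0, 7, 1, 8, 3, 4, 5, 6, 2, 9)

Start at 0 and follow images: 0 → 7 → 1 → 8 → 3 → 4 → 5 → 6 → 2 → 9 → 0, giving the cycle (0, 7, 1, 8, 3, 4, 5, 6, 2, 9).
Repeating from the next unused element and collecting all non-trivial cycles gives (0, 7, 1, 8, 3, 4, 5, 6, 2, 9).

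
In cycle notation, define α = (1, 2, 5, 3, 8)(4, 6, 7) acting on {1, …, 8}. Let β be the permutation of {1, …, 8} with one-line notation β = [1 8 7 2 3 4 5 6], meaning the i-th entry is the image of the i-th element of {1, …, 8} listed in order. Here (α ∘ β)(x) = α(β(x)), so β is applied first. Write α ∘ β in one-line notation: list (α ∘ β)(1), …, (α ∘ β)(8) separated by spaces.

(α ∘ β)(x) = α(β(x)). Computing each image: α(β(1)) = α(1) = 2, α(β(2)) = α(8) = 1, α(β(3)) = α(7) = 4, α(β(4)) = α(2) = 5, α(β(5)) = α(3) = 8, α(β(6)) = α(4) = 6, α(β(7)) = α(5) = 3, α(β(8)) = α(6) = 7.
Hence α ∘ β = [2 1 4 5 8 6 3 7].

2 1 4 5 8 6 3 7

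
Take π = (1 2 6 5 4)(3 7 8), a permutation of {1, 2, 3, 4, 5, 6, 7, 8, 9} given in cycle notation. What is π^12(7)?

7 lies in the 3-cycle (3 7 8).
Powers repeat with period 3 on this cycle, and 12 mod 3 = 0, so π^12(7) = π^0(7).
So π^12(7) = 7.

7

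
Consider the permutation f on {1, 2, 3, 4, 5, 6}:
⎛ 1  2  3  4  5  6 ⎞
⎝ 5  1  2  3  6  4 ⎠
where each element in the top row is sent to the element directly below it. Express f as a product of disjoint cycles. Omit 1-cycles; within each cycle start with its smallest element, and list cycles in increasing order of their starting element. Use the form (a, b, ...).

(1, 5, 6, 4, 3, 2)

Start at 1 and follow images: 1 → 5 → 6 → 4 → 3 → 2 → 1, giving the cycle (1, 5, 6, 4, 3, 2).
Repeating from the next unused element and collecting all non-trivial cycles gives (1, 5, 6, 4, 3, 2).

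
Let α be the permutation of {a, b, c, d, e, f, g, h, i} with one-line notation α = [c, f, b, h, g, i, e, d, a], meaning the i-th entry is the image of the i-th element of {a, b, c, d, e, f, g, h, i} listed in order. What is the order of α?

10

The disjoint-cycle form of α has cycle lengths 5, 2, 2.
The order of α is the least common multiple of its cycle lengths: lcm(5, 2, 2) = 10.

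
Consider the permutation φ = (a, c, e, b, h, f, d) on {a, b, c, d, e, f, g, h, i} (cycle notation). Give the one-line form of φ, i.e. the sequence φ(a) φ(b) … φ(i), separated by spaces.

c h e a b d g f i

Each element maps to the next entry in its cycle (wrapping to the front): a↦c, b↦h, c↦e, d↦a, e↦b, f↦d, g↦g, h↦f, i↦i.
So the one-line form is c h e a b d g f i.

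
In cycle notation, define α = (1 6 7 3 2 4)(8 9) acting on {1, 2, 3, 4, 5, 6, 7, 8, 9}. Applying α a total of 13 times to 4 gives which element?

4 lies in the 6-cycle (1 6 7 3 2 4).
Since the cycle has length 6, α^13 acts on it the same as α^1 (13 mod 6 = 1).
Stepping 1 place around the cycle: 4 → 1.

1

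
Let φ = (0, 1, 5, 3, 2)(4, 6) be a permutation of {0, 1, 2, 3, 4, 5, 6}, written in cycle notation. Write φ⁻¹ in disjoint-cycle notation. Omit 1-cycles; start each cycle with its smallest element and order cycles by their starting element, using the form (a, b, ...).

The inverse reverses each cycle.
After reversing and putting each cycle's least element first, φ⁻¹ = (0, 2, 3, 5, 1)(4, 6).

(0, 2, 3, 5, 1)(4, 6)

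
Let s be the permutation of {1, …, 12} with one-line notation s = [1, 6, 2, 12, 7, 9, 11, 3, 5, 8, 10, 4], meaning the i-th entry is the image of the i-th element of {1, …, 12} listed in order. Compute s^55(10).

Tracing 10 → 8 → … returns to 10 after 9 steps, so 10 lies in a 9-cycle (2 6 9 5 7 11 10 8 3).
On a 9-cycle, s^9 is the identity, so s^55 = s^1 there (55 ≡ 1 mod 9).
Advancing 1 step from 10: 10 → 8.

8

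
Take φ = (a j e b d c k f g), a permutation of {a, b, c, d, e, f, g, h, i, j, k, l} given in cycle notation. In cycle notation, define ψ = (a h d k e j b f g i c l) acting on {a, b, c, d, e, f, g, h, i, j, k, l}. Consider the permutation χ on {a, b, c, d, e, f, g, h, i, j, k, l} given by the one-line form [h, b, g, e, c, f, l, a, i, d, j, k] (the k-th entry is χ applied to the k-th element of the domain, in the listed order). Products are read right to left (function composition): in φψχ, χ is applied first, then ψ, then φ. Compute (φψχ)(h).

(φψχ)(h) = φ(ψ(χ(h))). χ(h) = a, then ψ(a) = h, then φ(h) = h, so the result is h.

h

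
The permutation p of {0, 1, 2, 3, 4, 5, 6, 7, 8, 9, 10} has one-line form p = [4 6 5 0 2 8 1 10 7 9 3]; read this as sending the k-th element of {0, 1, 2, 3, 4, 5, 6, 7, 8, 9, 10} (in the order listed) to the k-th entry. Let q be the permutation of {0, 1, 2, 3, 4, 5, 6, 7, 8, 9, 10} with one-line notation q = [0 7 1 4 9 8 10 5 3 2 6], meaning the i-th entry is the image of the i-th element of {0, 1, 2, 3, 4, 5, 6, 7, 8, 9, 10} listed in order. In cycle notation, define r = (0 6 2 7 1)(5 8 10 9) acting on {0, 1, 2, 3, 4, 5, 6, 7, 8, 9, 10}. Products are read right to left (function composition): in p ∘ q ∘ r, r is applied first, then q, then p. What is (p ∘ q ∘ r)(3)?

(p ∘ q ∘ r)(3) = p(q(r(3))). r(3) = 3, then q(3) = 4, then p(4) = 2, so the result is 2.

2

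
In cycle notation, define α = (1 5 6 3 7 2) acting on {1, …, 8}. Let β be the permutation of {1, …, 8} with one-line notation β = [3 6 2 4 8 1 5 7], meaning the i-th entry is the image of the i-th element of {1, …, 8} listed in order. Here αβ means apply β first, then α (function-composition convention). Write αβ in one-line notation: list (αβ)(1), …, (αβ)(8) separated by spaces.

7 3 1 4 8 5 6 2

For each element, apply β then α: 1 → 3 → 7; 2 → 6 → 3; 3 → 2 → 1; 4 → 4 → 4; 5 → 8 → 8; 6 → 1 → 5; 7 → 5 → 6; 8 → 7 → 2.
Collecting the images, αβ = [7 3 1 4 8 5 6 2].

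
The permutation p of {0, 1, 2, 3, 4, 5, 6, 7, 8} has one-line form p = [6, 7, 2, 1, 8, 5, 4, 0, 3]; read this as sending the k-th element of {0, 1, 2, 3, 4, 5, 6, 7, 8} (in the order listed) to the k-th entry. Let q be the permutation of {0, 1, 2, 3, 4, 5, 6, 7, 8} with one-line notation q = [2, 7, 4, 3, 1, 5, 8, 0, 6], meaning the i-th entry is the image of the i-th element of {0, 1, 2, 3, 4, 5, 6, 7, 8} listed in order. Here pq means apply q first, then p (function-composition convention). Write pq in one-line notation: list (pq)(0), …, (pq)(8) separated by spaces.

Chase each element through q then p: 0 → 2 → 2; 1 → 7 → 0; 2 → 4 → 8; 3 → 3 → 1; 4 → 1 → 7; 5 → 5 → 5; 6 → 8 → 3; 7 → 0 → 6; 8 → 6 → 4.
So pq in one-line form is 2 0 8 1 7 5 3 6 4.

2 0 8 1 7 5 3 6 4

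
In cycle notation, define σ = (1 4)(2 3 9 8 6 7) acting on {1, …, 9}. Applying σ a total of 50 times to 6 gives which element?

2

6 lies in the 6-cycle (2 3 9 8 6 7).
Powers repeat with period 6 on this cycle, and 50 mod 6 = 2, so σ^50(6) = σ^2(6).
Advancing 2 steps from 6: 6 → 7 → 2.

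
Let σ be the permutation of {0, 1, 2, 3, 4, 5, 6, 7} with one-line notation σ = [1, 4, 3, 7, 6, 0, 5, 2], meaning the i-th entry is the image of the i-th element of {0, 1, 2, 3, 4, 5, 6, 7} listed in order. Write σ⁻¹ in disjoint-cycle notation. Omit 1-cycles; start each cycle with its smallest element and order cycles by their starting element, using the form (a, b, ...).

First write σ in disjoint cycles: (0, 1, 4, 6, 5)(2, 3, 7).
Reversing each cycle (and rotating so the smallest element leads) gives σ⁻¹ = (0, 5, 6, 4, 1)(2, 7, 3).

(0, 5, 6, 4, 1)(2, 7, 3)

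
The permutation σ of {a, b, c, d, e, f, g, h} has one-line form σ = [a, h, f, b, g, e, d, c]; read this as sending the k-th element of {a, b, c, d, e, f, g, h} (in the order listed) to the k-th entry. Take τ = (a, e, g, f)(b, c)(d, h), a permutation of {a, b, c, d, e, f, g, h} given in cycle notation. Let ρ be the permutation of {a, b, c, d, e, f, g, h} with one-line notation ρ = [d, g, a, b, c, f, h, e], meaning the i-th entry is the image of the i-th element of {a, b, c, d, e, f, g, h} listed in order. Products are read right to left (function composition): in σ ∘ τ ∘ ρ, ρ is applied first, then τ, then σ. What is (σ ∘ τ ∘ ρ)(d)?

f

Chase d: ρ(d) = b; τ(b) = c; σ(c) = f. Hence (σ ∘ τ ∘ ρ)(d) = f.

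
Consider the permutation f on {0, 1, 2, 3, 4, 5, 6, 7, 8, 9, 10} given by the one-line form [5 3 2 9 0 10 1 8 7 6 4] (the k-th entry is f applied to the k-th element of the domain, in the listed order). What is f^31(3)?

1

Tracing 3 → 9 → … returns to 3 after 4 steps, so 3 lies in a 4-cycle (1 3 9 6).
On a 4-cycle, f^4 is the identity, so f^31 = f^3 there (31 ≡ 3 mod 4).
Stepping 3 places around the cycle: 3 → 9 → 6 → 1.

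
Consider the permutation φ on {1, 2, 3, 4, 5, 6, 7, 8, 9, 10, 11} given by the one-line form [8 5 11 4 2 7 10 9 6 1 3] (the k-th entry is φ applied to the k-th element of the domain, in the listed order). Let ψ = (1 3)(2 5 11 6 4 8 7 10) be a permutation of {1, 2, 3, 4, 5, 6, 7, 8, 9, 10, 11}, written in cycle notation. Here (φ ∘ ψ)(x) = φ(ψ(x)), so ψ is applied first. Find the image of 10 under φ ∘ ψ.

5

First apply ψ: ψ(10) = 2, then φ(2) = 5. Thus (φ ∘ ψ)(10) = 5.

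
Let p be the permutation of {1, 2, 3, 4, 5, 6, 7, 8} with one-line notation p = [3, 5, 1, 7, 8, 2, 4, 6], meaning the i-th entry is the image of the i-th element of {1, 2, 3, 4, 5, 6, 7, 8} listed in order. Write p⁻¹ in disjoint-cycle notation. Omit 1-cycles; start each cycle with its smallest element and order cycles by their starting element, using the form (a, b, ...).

(1, 3)(2, 6, 8, 5)(4, 7)

First write p in disjoint cycles: (1, 3)(2, 5, 8, 6)(4, 7).
The inverse reverses every cycle; in canonical form, p⁻¹ = (1, 3)(2, 6, 8, 5)(4, 7).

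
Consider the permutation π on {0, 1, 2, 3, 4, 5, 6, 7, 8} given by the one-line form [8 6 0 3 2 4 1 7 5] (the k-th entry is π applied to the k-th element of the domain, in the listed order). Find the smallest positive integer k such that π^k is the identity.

10

The disjoint-cycle form of π has cycle lengths 5, 2, 1, 1.
The order of π is the least common multiple of its cycle lengths: lcm(5, 2) = 10.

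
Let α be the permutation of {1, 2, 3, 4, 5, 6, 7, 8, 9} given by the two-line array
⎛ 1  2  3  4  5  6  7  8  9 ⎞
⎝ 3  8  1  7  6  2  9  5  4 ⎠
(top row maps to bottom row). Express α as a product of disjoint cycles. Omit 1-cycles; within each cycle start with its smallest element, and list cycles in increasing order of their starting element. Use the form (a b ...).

(1 3)(2 8 5 6)(4 7 9)

Iterating α from 1 gives 1 → 3 → 1; that is the 2-cycle (1 3).
Repeating from the next unused element and collecting all non-trivial cycles gives (1 3)(2 8 5 6)(4 7 9).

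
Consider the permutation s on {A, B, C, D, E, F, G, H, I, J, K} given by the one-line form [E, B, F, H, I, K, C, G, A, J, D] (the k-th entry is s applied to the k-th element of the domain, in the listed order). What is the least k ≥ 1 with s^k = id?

6

Writing s as disjoint cycles, the cycle lengths are 6, 3, 1, 1.
The order is lcm(6, 3) = 6.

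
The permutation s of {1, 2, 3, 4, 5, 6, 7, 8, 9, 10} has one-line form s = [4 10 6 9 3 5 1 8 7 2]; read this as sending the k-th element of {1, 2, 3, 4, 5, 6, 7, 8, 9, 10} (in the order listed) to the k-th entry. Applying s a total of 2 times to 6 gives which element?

3

Tracing 6 → 5 → … returns to 6 after 3 steps, so 6 lies in a 3-cycle (3 6 5).
Advancing 2 steps from 6: 6 → 5 → 3.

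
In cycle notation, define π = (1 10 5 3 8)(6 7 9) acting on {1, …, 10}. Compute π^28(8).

5

8 lies in the 5-cycle (1 10 5 3 8).
Since the cycle has length 5, π^28 acts on it the same as π^3 (28 mod 5 = 3).
Stepping 3 places around the cycle: 8 → 1 → 10 → 5.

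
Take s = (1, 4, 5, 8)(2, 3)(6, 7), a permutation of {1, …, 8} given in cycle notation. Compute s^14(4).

8

4 lies in the 4-cycle (1, 4, 5, 8).
Powers repeat with period 4 on this cycle, and 14 mod 4 = 2, so s^14(4) = s^2(4).
Advancing 2 steps from 4: 4 → 5 → 8.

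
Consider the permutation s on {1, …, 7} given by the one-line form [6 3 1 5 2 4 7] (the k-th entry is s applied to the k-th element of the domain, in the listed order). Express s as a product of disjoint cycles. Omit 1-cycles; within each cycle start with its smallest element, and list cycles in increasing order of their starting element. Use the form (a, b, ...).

(1, 6, 4, 5, 2, 3)

Iterating s from 1 gives 1 → 6 → 4 → 5 → 2 → 3 → 1; that is the 6-cycle (1, 6, 4, 5, 2, 3).
Continuing from each remaining unvisited element yields (1, 6, 4, 5, 2, 3).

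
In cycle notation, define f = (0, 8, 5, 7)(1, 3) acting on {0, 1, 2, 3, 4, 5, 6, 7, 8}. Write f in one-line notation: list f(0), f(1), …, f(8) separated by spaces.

8 3 2 1 4 7 6 0 5

Each element maps to the next entry in its cycle (wrapping to the front): 0↦8, 1↦3, 2↦2, 3↦1, 4↦4, 5↦7, 6↦6, 7↦0, 8↦5.
Listing these in domain order gives 8 3 2 1 4 7 6 0 5.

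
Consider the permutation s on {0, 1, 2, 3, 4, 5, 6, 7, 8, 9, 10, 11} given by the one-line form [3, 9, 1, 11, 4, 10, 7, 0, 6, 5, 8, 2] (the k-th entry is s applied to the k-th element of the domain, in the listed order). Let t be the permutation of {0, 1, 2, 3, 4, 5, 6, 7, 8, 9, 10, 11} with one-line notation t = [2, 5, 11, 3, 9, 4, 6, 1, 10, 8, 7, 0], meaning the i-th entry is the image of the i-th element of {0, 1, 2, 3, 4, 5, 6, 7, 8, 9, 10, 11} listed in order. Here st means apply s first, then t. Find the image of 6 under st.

s(6) = 7, then t(7) = 1; composing gives (st)(6) = 1.

1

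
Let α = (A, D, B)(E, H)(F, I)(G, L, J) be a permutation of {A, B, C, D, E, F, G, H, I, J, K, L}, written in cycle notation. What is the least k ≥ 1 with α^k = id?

The disjoint cycles have lengths 3, 3, 2, 2, 1, 1.
Since disjoint cycles commute, ord(α) = lcm(3, 3, 2, 2) = 6.

6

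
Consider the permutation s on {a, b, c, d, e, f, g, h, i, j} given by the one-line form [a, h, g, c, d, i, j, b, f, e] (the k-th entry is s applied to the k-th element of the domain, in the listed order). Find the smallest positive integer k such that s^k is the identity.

10

The disjoint-cycle form of s has cycle lengths 5, 2, 2, 1.
The order of s is the least common multiple of its cycle lengths: lcm(5, 2, 2) = 10.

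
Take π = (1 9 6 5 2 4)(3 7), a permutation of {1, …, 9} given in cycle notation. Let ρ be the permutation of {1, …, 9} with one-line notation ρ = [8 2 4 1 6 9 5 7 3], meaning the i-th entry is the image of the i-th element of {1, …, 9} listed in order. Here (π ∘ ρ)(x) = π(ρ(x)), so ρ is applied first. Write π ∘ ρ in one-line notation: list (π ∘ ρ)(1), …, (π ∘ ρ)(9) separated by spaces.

8 4 1 9 5 6 2 3 7

For each element, apply ρ then π: 1 → 8 → 8; 2 → 2 → 4; 3 → 4 → 1; 4 → 1 → 9; 5 → 6 → 5; 6 → 9 → 6; 7 → 5 → 2; 8 → 7 → 3; 9 → 3 → 7.
Collecting the images, π ∘ ρ = [8 4 1 9 5 6 2 3 7].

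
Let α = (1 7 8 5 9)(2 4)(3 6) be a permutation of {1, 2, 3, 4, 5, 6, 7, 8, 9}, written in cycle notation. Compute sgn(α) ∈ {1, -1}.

1

The cycle lengths are 5, 2, 2.
A cycle of length ℓ contributes ℓ−1 transpositions, so α is a product of 4 + 1 + 1 = 6 transpositions — even.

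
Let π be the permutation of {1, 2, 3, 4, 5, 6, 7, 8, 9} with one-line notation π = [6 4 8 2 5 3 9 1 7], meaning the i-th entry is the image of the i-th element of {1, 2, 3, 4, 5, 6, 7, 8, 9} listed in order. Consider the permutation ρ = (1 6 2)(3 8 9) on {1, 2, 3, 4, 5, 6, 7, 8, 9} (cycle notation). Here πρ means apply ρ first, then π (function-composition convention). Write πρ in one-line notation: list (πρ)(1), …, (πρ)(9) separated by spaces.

3 6 1 2 5 4 9 7 8

(πρ)(x) = π(ρ(x)). Computing each image: π(ρ(1)) = π(6) = 3, π(ρ(2)) = π(1) = 6, π(ρ(3)) = π(8) = 1, π(ρ(4)) = π(4) = 2, π(ρ(5)) = π(5) = 5, π(ρ(6)) = π(2) = 4, π(ρ(7)) = π(7) = 9, π(ρ(8)) = π(9) = 7, π(ρ(9)) = π(3) = 8.
Hence πρ = [3 6 1 2 5 4 9 7 8].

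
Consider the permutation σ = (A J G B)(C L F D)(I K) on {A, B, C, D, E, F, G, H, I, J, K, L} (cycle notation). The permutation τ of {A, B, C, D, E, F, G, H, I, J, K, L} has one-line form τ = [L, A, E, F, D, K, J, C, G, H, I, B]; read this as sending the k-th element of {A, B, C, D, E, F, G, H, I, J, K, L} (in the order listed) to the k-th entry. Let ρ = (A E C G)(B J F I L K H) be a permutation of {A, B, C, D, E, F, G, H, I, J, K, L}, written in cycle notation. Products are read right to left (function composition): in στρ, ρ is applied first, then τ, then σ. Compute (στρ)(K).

L

Apply the permutations in order: ρ(K) = H, then τ(H) = C, then σ(C) = L. So (στρ)(K) = L.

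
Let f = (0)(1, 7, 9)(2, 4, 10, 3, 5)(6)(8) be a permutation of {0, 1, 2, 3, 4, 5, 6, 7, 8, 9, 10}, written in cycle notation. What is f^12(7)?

7

7 lies in the 3-cycle (1, 7, 9).
Since the cycle has length 3, f^12 acts on it the same as f^0 (12 mod 3 = 0).
So f^12(7) = 7.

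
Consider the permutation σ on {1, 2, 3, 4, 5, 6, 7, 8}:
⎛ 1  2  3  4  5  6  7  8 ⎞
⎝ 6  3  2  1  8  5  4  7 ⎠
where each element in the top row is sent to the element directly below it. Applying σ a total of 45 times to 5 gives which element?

Tracing 5 → 8 → … returns to 5 after 6 steps, so 5 lies in a 6-cycle (1, 6, 5, 8, 7, 4).
On a 6-cycle, σ^6 is the identity, so σ^45 = σ^3 there (45 ≡ 3 mod 6).
Advancing 3 steps from 5: 5 → 8 → 7 → 4.

4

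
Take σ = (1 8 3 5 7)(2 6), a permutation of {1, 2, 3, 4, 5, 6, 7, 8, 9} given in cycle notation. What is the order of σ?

The disjoint cycles have lengths 5, 2, 1, 1.
Since disjoint cycles commute, ord(σ) = lcm(5, 2) = 10.

10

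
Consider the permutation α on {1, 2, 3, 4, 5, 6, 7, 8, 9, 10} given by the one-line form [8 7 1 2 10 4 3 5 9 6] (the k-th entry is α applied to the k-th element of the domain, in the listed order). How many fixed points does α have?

The fixed points (elements with α(x) = x) are {9}, so there is 1.

1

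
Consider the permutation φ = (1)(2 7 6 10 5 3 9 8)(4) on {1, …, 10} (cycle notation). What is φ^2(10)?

10 lies in the 8-cycle (2 7 6 10 5 3 9 8).
Advancing 2 steps from 10: 10 → 5 → 3.

3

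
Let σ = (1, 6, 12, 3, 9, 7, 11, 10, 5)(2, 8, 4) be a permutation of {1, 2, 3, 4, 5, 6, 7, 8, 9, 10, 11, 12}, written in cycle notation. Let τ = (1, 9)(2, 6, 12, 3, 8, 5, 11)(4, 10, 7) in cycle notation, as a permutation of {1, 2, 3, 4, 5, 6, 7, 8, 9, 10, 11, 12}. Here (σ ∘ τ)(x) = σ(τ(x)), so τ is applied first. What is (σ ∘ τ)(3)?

4

(σ ∘ τ)(3) = σ(τ(3)). τ(3) = 8, then σ(8) = 4. So (σ ∘ τ)(3) = 4.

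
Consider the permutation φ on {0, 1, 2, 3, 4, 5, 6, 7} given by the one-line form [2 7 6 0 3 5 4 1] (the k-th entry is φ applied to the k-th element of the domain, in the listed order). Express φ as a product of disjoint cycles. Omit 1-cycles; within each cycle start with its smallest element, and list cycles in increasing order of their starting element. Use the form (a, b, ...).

(0, 2, 6, 4, 3)(1, 7)

Iterating φ from 0 gives 0 → 2 → 6 → 4 → 3 → 0; that is the 5-cycle (0, 2, 6, 4, 3).
Repeating from the next unused element and collecting all non-trivial cycles gives (0, 2, 6, 4, 3)(1, 7).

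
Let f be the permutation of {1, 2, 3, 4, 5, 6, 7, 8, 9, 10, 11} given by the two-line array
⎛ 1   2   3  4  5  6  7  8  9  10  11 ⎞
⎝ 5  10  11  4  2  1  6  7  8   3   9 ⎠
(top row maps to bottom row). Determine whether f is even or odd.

In disjoint-cycle form the cycle lengths are 10, 1.
A cycle of length ℓ contributes ℓ−1 transpositions, so f is a product of 9 transpositions — odd.

odd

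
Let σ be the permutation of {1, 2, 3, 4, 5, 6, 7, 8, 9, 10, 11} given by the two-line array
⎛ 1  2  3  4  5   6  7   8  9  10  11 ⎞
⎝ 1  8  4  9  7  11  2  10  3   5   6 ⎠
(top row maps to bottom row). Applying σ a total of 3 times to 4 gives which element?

4

Tracing 4 → 9 → … returns to 4 after 3 steps, so 4 lies in a 3-cycle (3, 4, 9).
Since the cycle has length 3, σ^3 acts on it the same as σ^0 (3 mod 3 = 0).
So σ^3(4) = 4.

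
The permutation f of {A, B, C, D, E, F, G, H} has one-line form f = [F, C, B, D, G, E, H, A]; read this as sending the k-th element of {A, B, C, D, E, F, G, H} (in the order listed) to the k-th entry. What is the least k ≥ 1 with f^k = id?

Writing f as disjoint cycles, the cycle lengths are 5, 2, 1.
The order is lcm(5, 2) = 10.

10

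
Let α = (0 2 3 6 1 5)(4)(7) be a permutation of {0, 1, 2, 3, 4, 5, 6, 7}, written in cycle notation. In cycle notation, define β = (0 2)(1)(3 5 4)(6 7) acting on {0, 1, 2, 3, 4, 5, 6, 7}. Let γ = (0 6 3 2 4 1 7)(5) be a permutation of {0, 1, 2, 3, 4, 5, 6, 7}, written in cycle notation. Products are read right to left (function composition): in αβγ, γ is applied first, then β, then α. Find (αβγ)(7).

Apply the permutations in order: γ(7) = 0, then β(0) = 2, then α(2) = 3. So (αβγ)(7) = 3.

3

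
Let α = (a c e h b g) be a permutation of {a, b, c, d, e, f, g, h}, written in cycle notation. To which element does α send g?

a

g appears in (a c e h b g); the next entry (wrapping around) is a.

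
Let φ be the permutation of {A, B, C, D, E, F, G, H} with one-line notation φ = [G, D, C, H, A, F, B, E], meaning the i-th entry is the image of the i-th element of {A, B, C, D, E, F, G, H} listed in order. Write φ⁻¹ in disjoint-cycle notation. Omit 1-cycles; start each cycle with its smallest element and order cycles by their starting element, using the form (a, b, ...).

(A, E, H, D, B, G)

The cycle decomposition of φ is (A, G, B, D, H, E).
The inverse reverses every cycle; in canonical form, φ⁻¹ = (A, E, H, D, B, G).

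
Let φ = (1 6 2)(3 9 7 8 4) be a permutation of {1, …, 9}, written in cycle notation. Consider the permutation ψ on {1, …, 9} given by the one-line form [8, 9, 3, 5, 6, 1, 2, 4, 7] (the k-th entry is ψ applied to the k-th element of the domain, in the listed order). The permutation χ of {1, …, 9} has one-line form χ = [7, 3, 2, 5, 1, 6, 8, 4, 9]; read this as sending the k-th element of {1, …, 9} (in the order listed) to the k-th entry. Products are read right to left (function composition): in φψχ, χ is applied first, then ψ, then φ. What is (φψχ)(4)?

2

Chase 4: χ(4) = 5; ψ(5) = 6; φ(6) = 2. Hence (φψχ)(4) = 2.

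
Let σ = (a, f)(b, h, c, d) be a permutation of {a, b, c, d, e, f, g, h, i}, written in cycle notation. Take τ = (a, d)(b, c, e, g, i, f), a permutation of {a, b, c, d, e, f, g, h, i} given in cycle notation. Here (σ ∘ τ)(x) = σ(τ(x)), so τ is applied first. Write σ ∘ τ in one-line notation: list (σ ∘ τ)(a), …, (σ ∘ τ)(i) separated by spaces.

Chase each element through τ then σ: a → d → b; b → c → d; c → e → e; d → a → f; e → g → g; f → b → h; g → i → i; h → h → c; i → f → a.
Collecting the images, σ ∘ τ = [b d e f g h i c a].

b d e f g h i c a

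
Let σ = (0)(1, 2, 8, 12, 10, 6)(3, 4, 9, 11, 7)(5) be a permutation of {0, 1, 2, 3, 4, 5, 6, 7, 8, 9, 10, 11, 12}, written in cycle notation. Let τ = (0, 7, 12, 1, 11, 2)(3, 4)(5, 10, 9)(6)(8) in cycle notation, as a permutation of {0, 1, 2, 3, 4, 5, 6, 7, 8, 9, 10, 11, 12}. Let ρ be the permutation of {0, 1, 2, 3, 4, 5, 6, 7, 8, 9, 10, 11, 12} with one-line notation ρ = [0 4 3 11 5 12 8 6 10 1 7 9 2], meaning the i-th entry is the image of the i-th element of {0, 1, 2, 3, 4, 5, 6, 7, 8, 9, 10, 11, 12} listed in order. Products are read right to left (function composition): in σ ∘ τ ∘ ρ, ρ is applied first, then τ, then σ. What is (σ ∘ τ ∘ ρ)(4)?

Apply the permutations in order: ρ(4) = 5, then τ(5) = 10, then σ(10) = 6. So (σ ∘ τ ∘ ρ)(4) = 6.

6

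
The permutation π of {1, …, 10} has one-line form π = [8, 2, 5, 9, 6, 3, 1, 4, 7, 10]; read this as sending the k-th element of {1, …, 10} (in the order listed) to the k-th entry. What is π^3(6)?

Tracing 6 → 3 → … returns to 6 after 3 steps, so 6 lies in a 3-cycle (3 5 6).
Powers repeat with period 3 on this cycle, and 3 mod 3 = 0, so π^3(6) = π^0(6).
So π^3(6) = 6.

6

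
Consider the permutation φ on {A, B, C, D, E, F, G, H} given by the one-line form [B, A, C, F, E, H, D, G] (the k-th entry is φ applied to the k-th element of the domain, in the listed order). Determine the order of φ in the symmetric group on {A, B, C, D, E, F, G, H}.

Decomposing into disjoint cycles gives cycle lengths 4, 2, 1, 1.
Since disjoint cycles commute, ord(φ) = lcm(4, 2) = 4.

4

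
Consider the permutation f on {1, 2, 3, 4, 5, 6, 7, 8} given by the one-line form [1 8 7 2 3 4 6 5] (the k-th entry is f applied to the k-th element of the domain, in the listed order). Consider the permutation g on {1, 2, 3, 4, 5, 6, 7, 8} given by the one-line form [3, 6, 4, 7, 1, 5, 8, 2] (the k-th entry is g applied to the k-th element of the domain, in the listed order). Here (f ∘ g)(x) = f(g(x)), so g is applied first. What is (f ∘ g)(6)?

3

(f ∘ g)(6) = f(g(6)). g(6) = 5, then f(5) = 3. So (f ∘ g)(6) = 3.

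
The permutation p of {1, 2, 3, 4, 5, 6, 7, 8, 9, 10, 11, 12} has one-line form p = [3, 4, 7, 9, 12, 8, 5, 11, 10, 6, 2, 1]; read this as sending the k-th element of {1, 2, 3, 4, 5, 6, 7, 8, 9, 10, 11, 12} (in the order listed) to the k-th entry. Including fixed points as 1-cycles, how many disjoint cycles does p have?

The cycle decomposition is (1 3 7 5 12)(2 4 9 10 6 8 11), which has 2 cycles (counting 1-cycles).

2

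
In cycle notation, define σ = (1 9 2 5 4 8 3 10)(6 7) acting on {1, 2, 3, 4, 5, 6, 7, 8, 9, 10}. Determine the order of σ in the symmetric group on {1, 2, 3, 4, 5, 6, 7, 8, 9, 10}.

The disjoint cycles have lengths 8, 2.
The order is lcm(8, 2) = 8.

8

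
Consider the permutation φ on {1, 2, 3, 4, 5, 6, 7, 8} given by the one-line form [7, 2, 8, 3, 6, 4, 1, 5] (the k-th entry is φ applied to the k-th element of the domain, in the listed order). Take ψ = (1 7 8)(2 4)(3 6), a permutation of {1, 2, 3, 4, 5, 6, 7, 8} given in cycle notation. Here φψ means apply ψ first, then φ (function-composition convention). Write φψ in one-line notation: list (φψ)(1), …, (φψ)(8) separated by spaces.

1 3 4 2 6 8 5 7

(φψ)(x) = φ(ψ(x)). Computing each image: φ(ψ(1)) = φ(7) = 1, φ(ψ(2)) = φ(4) = 3, φ(ψ(3)) = φ(6) = 4, φ(ψ(4)) = φ(2) = 2, φ(ψ(5)) = φ(5) = 6, φ(ψ(6)) = φ(3) = 8, φ(ψ(7)) = φ(8) = 5, φ(ψ(8)) = φ(1) = 7.
Hence φψ = [1 3 4 2 6 8 5 7].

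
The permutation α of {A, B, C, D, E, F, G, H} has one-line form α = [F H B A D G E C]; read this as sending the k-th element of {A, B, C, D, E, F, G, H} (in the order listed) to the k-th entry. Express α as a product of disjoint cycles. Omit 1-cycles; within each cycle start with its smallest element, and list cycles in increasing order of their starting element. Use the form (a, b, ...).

Iterating α from A gives A → F → G → E → D → A; that is the 5-cycle (A, F, G, E, D).
Repeating from the next unused element and collecting all non-trivial cycles gives (A, F, G, E, D)(B, H, C).

(A, F, G, E, D)(B, H, C)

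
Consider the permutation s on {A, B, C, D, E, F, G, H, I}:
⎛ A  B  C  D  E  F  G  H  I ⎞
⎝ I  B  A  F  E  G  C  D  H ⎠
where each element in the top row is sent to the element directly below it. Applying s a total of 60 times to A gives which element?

F

Tracing A → I → … returns to A after 7 steps, so A lies in a 7-cycle (A I H D F G C).
On a 7-cycle, s^7 is the identity, so s^60 = s^4 there (60 ≡ 4 mod 7).
Advancing 4 steps from A: A → I → H → D → F.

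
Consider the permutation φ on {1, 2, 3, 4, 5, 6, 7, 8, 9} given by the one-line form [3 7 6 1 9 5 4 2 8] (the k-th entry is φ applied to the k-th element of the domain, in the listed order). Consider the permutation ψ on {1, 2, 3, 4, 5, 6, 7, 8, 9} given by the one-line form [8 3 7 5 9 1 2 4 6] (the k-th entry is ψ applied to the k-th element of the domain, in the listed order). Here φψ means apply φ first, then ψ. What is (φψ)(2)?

2

φ(2) = 7, then ψ(7) = 2; composing gives (φψ)(2) = 2.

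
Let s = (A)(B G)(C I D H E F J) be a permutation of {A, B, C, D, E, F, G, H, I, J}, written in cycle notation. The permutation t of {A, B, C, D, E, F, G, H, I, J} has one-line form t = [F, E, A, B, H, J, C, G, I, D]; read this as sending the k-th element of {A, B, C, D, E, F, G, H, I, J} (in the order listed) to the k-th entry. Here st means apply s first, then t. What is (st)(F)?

First apply s: s(F) = J, then t(J) = D. Thus (st)(F) = D.

D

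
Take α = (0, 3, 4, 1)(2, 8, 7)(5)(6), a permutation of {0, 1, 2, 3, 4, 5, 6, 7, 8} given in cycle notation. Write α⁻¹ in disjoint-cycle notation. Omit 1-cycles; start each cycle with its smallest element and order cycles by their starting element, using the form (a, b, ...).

If α sends a → b within a cycle, α⁻¹ sends b → a; equivalently, reverse each cycle.
After reversing and putting each cycle's least element first, α⁻¹ = (0, 1, 4, 3)(2, 7, 8).

(0, 1, 4, 3)(2, 7, 8)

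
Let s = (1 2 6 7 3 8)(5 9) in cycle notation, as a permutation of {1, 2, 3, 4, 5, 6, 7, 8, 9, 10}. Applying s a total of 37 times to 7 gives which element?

3

7 lies in the 6-cycle (1 2 6 7 3 8).
On a 6-cycle, s^6 is the identity, so s^37 = s^1 there (37 ≡ 1 mod 6).
Advancing 1 step from 7: 7 → 3.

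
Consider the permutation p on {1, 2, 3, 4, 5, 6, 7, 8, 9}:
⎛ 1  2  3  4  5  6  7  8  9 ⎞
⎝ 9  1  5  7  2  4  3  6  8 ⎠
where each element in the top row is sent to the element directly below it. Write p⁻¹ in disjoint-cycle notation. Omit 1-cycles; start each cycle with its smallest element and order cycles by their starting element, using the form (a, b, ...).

The cycle decomposition of p is (1, 9, 8, 6, 4, 7, 3, 5, 2).
Reversing each cycle (and rotating so the smallest element leads) gives p⁻¹ = (1, 2, 5, 3, 7, 4, 6, 8, 9).

(1, 2, 5, 3, 7, 4, 6, 8, 9)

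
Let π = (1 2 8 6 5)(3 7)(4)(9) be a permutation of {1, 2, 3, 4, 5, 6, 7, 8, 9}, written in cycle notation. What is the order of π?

10

The disjoint cycles have lengths 5, 2, 1, 1.
The order of π is the least common multiple of its cycle lengths: lcm(5, 2) = 10.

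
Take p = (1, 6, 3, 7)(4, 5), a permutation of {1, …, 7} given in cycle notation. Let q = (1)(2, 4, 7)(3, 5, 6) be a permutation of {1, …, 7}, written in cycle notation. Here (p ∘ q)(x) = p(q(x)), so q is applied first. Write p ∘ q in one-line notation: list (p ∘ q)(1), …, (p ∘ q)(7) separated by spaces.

6 5 4 1 3 7 2

(p ∘ q)(x) = p(q(x)). Computing each image: p(q(1)) = p(1) = 6, p(q(2)) = p(4) = 5, p(q(3)) = p(5) = 4, p(q(4)) = p(7) = 1, p(q(5)) = p(6) = 3, p(q(6)) = p(3) = 7, p(q(7)) = p(2) = 2.
Hence p ∘ q = [6 5 4 1 3 7 2].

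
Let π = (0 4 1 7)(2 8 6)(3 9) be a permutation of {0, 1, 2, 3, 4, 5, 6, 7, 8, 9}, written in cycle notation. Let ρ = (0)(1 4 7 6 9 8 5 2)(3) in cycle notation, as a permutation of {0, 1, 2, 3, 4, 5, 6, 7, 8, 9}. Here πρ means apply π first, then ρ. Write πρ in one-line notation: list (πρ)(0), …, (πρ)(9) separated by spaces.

Chase each element through π then ρ: 0 → 4 → 7; 1 → 7 → 6; 2 → 8 → 5; 3 → 9 → 8; 4 → 1 → 4; 5 → 5 → 2; 6 → 2 → 1; 7 → 0 → 0; 8 → 6 → 9; 9 → 3 → 3.
So πρ in one-line form is 7 6 5 8 4 2 1 0 9 3.

7 6 5 8 4 2 1 0 9 3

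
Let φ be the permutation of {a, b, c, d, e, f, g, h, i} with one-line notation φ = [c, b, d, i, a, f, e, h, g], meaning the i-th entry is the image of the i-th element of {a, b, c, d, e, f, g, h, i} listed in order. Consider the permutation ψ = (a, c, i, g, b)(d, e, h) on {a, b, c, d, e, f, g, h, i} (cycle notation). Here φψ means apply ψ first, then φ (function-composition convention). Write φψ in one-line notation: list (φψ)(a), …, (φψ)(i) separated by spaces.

d c g a h f b i e

(φψ)(x) = φ(ψ(x)). Computing each image: φ(ψ(a)) = φ(c) = d, φ(ψ(b)) = φ(a) = c, φ(ψ(c)) = φ(i) = g, φ(ψ(d)) = φ(e) = a, φ(ψ(e)) = φ(h) = h, φ(ψ(f)) = φ(f) = f, φ(ψ(g)) = φ(b) = b, φ(ψ(h)) = φ(d) = i, φ(ψ(i)) = φ(g) = e.
Hence φψ = [d c g a h f b i e].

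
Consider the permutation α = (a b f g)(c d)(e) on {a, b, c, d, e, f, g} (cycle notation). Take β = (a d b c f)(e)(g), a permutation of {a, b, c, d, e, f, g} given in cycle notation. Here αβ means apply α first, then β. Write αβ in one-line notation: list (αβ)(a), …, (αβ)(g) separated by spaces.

(αβ)(x) = β(α(x)). Computing each image: β(α(a)) = β(b) = c, β(α(b)) = β(f) = a, β(α(c)) = β(d) = b, β(α(d)) = β(c) = f, β(α(e)) = β(e) = e, β(α(f)) = β(g) = g, β(α(g)) = β(a) = d.
Hence αβ = [c a b f e g d].

c a b f e g d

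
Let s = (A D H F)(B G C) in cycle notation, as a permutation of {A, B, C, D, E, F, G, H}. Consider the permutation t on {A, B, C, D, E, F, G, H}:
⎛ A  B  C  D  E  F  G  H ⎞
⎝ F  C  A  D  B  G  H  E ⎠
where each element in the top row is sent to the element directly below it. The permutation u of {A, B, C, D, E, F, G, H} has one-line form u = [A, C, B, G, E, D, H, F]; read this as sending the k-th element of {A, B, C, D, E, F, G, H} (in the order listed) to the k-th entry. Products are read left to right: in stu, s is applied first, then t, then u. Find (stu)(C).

(stu)(C) = u(t(s(C))). s(C) = B, then t(B) = C, then u(C) = B, so the result is B.

B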